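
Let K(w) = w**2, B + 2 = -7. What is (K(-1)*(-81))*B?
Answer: 729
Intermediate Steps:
B = -9 (B = -2 - 7 = -9)
(K(-1)*(-81))*B = ((-1)**2*(-81))*(-9) = (1*(-81))*(-9) = -81*(-9) = 729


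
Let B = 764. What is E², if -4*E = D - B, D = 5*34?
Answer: 88209/4 ≈ 22052.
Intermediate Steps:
D = 170
E = 297/2 (E = -(170 - 1*764)/4 = -(170 - 764)/4 = -¼*(-594) = 297/2 ≈ 148.50)
E² = (297/2)² = 88209/4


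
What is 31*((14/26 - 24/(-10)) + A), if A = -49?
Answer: -92814/65 ≈ -1427.9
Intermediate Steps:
31*((14/26 - 24/(-10)) + A) = 31*((14/26 - 24/(-10)) - 49) = 31*((14*(1/26) - 24*(-1/10)) - 49) = 31*((7/13 + 12/5) - 49) = 31*(191/65 - 49) = 31*(-2994/65) = -92814/65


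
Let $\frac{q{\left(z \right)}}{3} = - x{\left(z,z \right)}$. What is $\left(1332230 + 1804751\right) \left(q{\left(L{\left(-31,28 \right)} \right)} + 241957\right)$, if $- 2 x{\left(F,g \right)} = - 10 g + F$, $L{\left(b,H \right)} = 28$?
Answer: $757828732999$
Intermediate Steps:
$x{\left(F,g \right)} = 5 g - \frac{F}{2}$ ($x{\left(F,g \right)} = - \frac{- 10 g + F}{2} = - \frac{F - 10 g}{2} = 5 g - \frac{F}{2}$)
$q{\left(z \right)} = - \frac{27 z}{2}$ ($q{\left(z \right)} = 3 \left(- (5 z - \frac{z}{2})\right) = 3 \left(- \frac{9 z}{2}\right) = - \frac{27 z}{2}$)
$\left(1332230 + 1804751\right) \left(q{\left(L{\left(-31,28 \right)} \right)} + 241957\right) = \left(1332230 + 1804751\right) \left(\left(- \frac{27}{2}\right) 28 + 241957\right) = 3136981 \left(-378 + 241957\right) = 3136981 \cdot 241579 = 757828732999$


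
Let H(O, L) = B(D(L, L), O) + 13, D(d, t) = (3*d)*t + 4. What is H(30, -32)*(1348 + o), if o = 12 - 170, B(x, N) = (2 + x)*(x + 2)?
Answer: 11274175430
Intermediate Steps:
D(d, t) = 4 + 3*d*t (D(d, t) = 3*d*t + 4 = 4 + 3*d*t)
B(x, N) = (2 + x)² (B(x, N) = (2 + x)*(2 + x) = (2 + x)²)
o = -158
H(O, L) = 13 + (6 + 3*L²)² (H(O, L) = (2 + (4 + 3*L*L))² + 13 = (2 + (4 + 3*L²))² + 13 = (6 + 3*L²)² + 13 = 13 + (6 + 3*L²)²)
H(30, -32)*(1348 + o) = (13 + 9*(2 + (-32)²)²)*(1348 - 158) = (13 + 9*(2 + 1024)²)*1190 = (13 + 9*1026²)*1190 = (13 + 9*1052676)*1190 = (13 + 9474084)*1190 = 9474097*1190 = 11274175430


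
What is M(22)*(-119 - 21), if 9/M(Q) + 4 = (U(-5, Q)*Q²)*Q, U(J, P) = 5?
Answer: -315/13309 ≈ -0.023668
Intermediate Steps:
M(Q) = 9/(-4 + 5*Q³) (M(Q) = 9/(-4 + (5*Q²)*Q) = 9/(-4 + 5*Q³))
M(22)*(-119 - 21) = (9/(-4 + 5*22³))*(-119 - 21) = (9/(-4 + 5*10648))*(-140) = (9/(-4 + 53240))*(-140) = (9/53236)*(-140) = -315/13309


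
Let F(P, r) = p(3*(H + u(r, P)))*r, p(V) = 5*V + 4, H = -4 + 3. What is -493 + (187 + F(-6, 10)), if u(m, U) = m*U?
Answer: -9416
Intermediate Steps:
u(m, U) = U*m
H = -1
p(V) = 4 + 5*V
F(P, r) = r*(-11 + 15*P*r) (F(P, r) = (4 + 5*(3*(-1 + P*r)))*r = (4 + 5*(-3 + 3*P*r))*r = (4 + (-15 + 15*P*r))*r = (-11 + 15*P*r)*r = r*(-11 + 15*P*r))
-493 + (187 + F(-6, 10)) = -493 + (187 + 10*(-11 + 15*(-6)*10)) = -493 + (187 + 10*(-11 - 900)) = -493 + (187 + 10*(-911)) = -493 + (187 - 9110) = -493 - 8923 = -9416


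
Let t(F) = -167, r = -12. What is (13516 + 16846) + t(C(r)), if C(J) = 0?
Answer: 30195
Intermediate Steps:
(13516 + 16846) + t(C(r)) = (13516 + 16846) - 167 = 30362 - 167 = 30195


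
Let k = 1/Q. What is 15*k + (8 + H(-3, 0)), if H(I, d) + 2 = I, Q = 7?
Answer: 36/7 ≈ 5.1429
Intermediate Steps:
H(I, d) = -2 + I
k = ⅐ (k = 1/7 = ⅐ ≈ 0.14286)
15*k + (8 + H(-3, 0)) = 15*(⅐) + (8 + (-2 - 3)) = 15/7 + (8 - 5) = 15/7 + 3 = 36/7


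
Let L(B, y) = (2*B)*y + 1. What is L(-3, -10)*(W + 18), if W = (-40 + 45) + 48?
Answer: 4331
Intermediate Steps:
L(B, y) = 1 + 2*B*y (L(B, y) = 2*B*y + 1 = 1 + 2*B*y)
W = 53 (W = 5 + 48 = 53)
L(-3, -10)*(W + 18) = (1 + 2*(-3)*(-10))*(53 + 18) = (1 + 60)*71 = 61*71 = 4331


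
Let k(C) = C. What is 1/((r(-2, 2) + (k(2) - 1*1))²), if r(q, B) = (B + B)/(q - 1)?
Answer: 9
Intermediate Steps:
r(q, B) = 2*B/(-1 + q) (r(q, B) = (2*B)/(-1 + q) = 2*B/(-1 + q))
1/((r(-2, 2) + (k(2) - 1*1))²) = 1/((2*2/(-1 - 2) + (2 - 1*1))²) = 1/((2*2/(-3) + (2 - 1))²) = 1/((2*2*(-⅓) + 1)²) = 1/((-4/3 + 1)²) = 1/((-⅓)²) = 1/(⅑) = 9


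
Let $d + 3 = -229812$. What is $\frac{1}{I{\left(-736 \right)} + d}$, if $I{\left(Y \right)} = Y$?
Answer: $- \frac{1}{230551} \approx -4.3374 \cdot 10^{-6}$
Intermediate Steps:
$d = -229815$ ($d = -3 - 229812 = -229815$)
$\frac{1}{I{\left(-736 \right)} + d} = \frac{1}{-736 - 229815} = \frac{1}{-230551} = - \frac{1}{230551}$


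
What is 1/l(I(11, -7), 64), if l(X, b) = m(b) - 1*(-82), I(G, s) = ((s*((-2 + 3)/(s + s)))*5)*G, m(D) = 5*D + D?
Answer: 1/466 ≈ 0.0021459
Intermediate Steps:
m(D) = 6*D
I(G, s) = 5*G/2 (I(G, s) = ((s*(1/(2*s)))*5)*G = ((½)*5)*G = 5*G/2)
l(X, b) = 82 + 6*b (l(X, b) = 6*b - 1*(-82) = 6*b + 82 = 82 + 6*b)
1/l(I(11, -7), 64) = 1/(82 + 6*64) = 1/(82 + 384) = 1/466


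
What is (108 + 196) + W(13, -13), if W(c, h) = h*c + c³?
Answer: 2332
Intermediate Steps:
W(c, h) = c³ + c*h (W(c, h) = c*h + c³ = c³ + c*h)
(108 + 196) + W(13, -13) = (108 + 196) + 13*(-13 + 13²) = 304 + 13*(-13 + 169) = 304 + 13*156 = 304 + 2028 = 2332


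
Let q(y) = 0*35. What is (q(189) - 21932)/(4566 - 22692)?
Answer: 10966/9063 ≈ 1.2100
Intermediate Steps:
q(y) = 0
(q(189) - 21932)/(4566 - 22692) = (0 - 21932)/(4566 - 22692) = -21932/(-18126) = -21932*(-1/18126) = 10966/9063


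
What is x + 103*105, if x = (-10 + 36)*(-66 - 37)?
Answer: 8137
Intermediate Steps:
x = -2678 (x = 26*(-103) = -2678)
x + 103*105 = -2678 + 103*105 = -2678 + 10815 = 8137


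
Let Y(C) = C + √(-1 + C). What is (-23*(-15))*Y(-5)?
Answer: -1725 + 345*I*√6 ≈ -1725.0 + 845.07*I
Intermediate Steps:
(-23*(-15))*Y(-5) = (-23*(-15))*(-5 + √(-1 - 5)) = 345*(-5 + √(-6)) = 345*(-5 + I*√6) = -1725 + 345*I*√6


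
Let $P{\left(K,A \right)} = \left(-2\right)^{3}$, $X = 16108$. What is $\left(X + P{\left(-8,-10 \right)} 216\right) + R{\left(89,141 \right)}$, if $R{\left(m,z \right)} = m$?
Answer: $14469$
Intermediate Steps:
$P{\left(K,A \right)} = -8$
$\left(X + P{\left(-8,-10 \right)} 216\right) + R{\left(89,141 \right)} = \left(16108 - 1728\right) + 89 = 14380 + 89 = 14469$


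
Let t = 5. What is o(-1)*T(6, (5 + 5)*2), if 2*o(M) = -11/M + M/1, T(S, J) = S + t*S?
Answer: 180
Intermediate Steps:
T(S, J) = 6*S (T(S, J) = S + 5*S = 6*S)
o(M) = M/2 - 11/(2*M) (o(M) = (-11/M + M/1)/2 = (-11/M + M*1)/2 = (-11/M + M)/2 = (M - 11/M)/2 = M/2 - 11/(2*M))
o(-1)*T(6, (5 + 5)*2) = ((1/2)*(-11 + (-1)**2)/(-1))*(6*6) = ((1/2)*(-1)*(-11 + 1))*36 = ((1/2)*(-1)*(-10))*36 = 5*36 = 180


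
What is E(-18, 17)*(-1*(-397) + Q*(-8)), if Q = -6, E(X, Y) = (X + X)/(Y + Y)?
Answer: -8010/17 ≈ -471.18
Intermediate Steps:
E(X, Y) = X/Y (E(X, Y) = (2*X)/((2*Y)) = (2*X)*(1/(2*Y)) = X/Y)
E(-18, 17)*(-1*(-397) + Q*(-8)) = (-18/17)*(-1*(-397) - 6*(-8)) = (-18*1/17)*(397 + 48) = -18/17*445 = -8010/17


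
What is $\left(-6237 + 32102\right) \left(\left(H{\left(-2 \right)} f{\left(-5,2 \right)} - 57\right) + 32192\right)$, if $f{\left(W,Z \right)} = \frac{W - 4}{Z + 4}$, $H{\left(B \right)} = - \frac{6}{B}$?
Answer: $\frac{1662110765}{2} \approx 8.3106 \cdot 10^{8}$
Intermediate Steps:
$f{\left(W,Z \right)} = \frac{-4 + W}{4 + Z}$
$\left(-6237 + 32102\right) \left(\left(H{\left(-2 \right)} f{\left(-5,2 \right)} - 57\right) + 32192\right) = \left(-6237 + 32102\right) \left(\left(- \frac{6}{-2} \frac{-4 - 5}{4 + 2} - 57\right) + 32192\right) = 25865 \left(\left(\left(-6\right) \left(- \frac{1}{2}\right) \frac{1}{6} \left(-9\right) - 57\right) + 32192\right) = 25865 \left(\left(3 \cdot \frac{1}{6} \left(-9\right) - 57\right) + 32192\right) = 25865 \left(\left(3 \left(- \frac{3}{2}\right) - 57\right) + 32192\right) = 25865 \left(\left(- \frac{9}{2} - 57\right) + 32192\right) = 25865 \left(- \frac{123}{2} + 32192\right) = 25865 \cdot \frac{64261}{2} = \frac{1662110765}{2}$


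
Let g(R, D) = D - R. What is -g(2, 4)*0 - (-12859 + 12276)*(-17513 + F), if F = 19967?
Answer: 1430682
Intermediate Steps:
-g(2, 4)*0 - (-12859 + 12276)*(-17513 + F) = -(4 - 1*2)*0 - (-12859 + 12276)*(-17513 + 19967) = -(4 - 2)*0 - (-583)*2454 = -1*2*0 - 1*(-1430682) = -2*0 + 1430682 = 0 + 1430682 = 1430682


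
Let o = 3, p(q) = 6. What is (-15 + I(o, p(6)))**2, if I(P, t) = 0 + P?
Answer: 144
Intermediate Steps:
I(P, t) = P
(-15 + I(o, p(6)))**2 = (-15 + 3)**2 = (-12)**2 = 144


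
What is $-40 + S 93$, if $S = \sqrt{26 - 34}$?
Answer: $-40 + 186 i \sqrt{2} \approx -40.0 + 263.04 i$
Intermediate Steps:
$S = 2 i \sqrt{2}$ ($S = \sqrt{-8} = 2 i \sqrt{2} \approx 2.8284 i$)
$-40 + S 93 = -40 + 2 i \sqrt{2} \cdot 93 = -40 + 186 i \sqrt{2}$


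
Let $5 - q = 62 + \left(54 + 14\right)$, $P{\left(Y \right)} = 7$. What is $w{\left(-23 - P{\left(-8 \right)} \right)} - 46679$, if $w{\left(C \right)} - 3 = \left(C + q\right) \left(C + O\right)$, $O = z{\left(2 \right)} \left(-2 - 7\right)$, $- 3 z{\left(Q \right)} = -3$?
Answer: $-40631$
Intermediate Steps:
$z{\left(Q \right)} = 1$ ($z{\left(Q \right)} = \left(- \frac{1}{3}\right) \left(-3\right) = 1$)
$O = -9$ ($O = 1 \left(-2 - 7\right) = 1 \left(-9\right) = -9$)
$q = -125$ ($q = 5 - \left(62 + \left(54 + 14\right)\right) = 5 - \left(62 + 68\right) = 5 - 130 = -125$)
$w{\left(C \right)} = 3 + \left(-125 + C\right) \left(-9 + C\right)$ ($w{\left(C \right)} = 3 + \left(C - 125\right) \left(C - 9\right) = 3 + \left(-125 + C\right) \left(-9 + C\right)$)
$w{\left(-23 - P{\left(-8 \right)} \right)} - 46679 = \left(1128 + \left(-23 - 7\right)^{2} - 134 \left(-23 - 7\right)\right) - 46679 = \left(1128 + \left(-30\right)^{2} - -4020\right) - 46679 = \left(1128 + 900 + 4020\right) - 46679 = 6048 - 46679 = -40631$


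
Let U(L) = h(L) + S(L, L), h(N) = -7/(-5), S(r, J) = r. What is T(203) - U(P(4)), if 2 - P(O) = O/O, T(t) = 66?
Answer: 318/5 ≈ 63.600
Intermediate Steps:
h(N) = 7/5 (h(N) = -7*(-⅕) = 7/5)
P(O) = 1 (P(O) = 2 - O/O = 2 - 1*1 = 2 - 1 = 1)
U(L) = 7/5 + L
T(203) - U(P(4)) = 66 - (7/5 + 1) = 66 - 1*12/5 = 66 - 12/5 = 318/5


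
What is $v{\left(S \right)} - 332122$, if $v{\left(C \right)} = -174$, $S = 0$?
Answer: $-332296$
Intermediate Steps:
$v{\left(S \right)} - 332122 = -174 - 332122 = -332296$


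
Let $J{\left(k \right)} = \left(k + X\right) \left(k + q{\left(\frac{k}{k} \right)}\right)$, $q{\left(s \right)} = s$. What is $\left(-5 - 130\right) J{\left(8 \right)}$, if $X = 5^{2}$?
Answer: $-40095$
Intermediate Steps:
$X = 25$
$J{\left(k \right)} = \left(1 + k\right) \left(25 + k\right)$ ($J{\left(k \right)} = \left(k + 25\right) \left(k + \frac{k}{k}\right) = \left(25 + k\right) \left(k + 1\right) = \left(25 + k\right) \left(1 + k\right) = \left(1 + k\right) \left(25 + k\right)$)
$\left(-5 - 130\right) J{\left(8 \right)} = \left(-5 - 130\right) \left(25 + 8^{2} + 26 \cdot 8\right) = - 135 \left(25 + 64 + 208\right) = \left(-135\right) 297 = -40095$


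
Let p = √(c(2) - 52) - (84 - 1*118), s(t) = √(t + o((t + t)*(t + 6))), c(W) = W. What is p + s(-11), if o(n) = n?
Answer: 34 + 3*√11 + 5*I*√2 ≈ 43.95 + 7.0711*I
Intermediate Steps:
s(t) = √(t + 2*t*(6 + t)) (s(t) = √(t + (t + t)*(t + 6)) = √(t + (2*t)*(6 + t)) = √(t + 2*t*(6 + t)))
p = 34 + 5*I*√2 (p = √(2 - 52) - (84 - 1*118) = √(-50) - (84 - 118) = 5*I*√2 - 1*(-34) = 5*I*√2 + 34 = 34 + 5*I*√2 ≈ 34.0 + 7.0711*I)
p + s(-11) = (34 + 5*I*√2) + √(-11*(13 + 2*(-11))) = (34 + 5*I*√2) + √(-11*(13 - 22)) = (34 + 5*I*√2) + √(-11*(-9)) = (34 + 5*I*√2) + √99 = (34 + 5*I*√2) + 3*√11 = 34 + 3*√11 + 5*I*√2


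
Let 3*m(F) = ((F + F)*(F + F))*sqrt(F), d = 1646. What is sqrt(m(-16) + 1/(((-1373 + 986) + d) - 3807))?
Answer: sqrt(-117 + 407027712*I)/546 ≈ 26.128 + 26.128*I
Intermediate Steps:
m(F) = 4*F**(5/2)/3 (m(F) = (((F + F)*(F + F))*sqrt(F))/3 = (((2*F)*(2*F))*sqrt(F))/3 = ((4*F**2)*sqrt(F))/3 = (4*F**(5/2))/3 = 4*F**(5/2)/3)
sqrt(m(-16) + 1/(((-1373 + 986) + d) - 3807)) = sqrt(4*(-16)**(5/2)/3 + 1/(((-1373 + 986) + 1646) - 3807)) = sqrt(4*(1024*I)/3 + 1/((-387 + 1646) - 3807)) = sqrt(4096*I/3 + 1/(1259 - 3807)) = sqrt(4096*I/3 + 1/(-2548)) = sqrt(4096*I/3 - 1/2548) = sqrt(-1/2548 + 4096*I/3)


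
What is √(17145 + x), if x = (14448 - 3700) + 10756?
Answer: √38649 ≈ 196.59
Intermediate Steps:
x = 21504 (x = 10748 + 10756 = 21504)
√(17145 + x) = √(17145 + 21504) = √38649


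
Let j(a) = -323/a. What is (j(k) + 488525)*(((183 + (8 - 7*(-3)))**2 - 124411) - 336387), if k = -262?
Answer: -26613382031271/131 ≈ -2.0316e+11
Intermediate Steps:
(j(k) + 488525)*(((183 + (8 - 7*(-3)))**2 - 124411) - 336387) = (-323/(-262) + 488525)*(((183 + (8 - 7*(-3)))**2 - 124411) - 336387) = (-323*(-1/262) + 488525)*(((183 + (8 + 21))**2 - 124411) - 336387) = (323/262 + 488525)*(((183 + 29)**2 - 124411) - 336387) = 127993873*((212**2 - 124411) - 336387)/262 = 127993873*((44944 - 124411) - 336387)/262 = 127993873*(-79467 - 336387)/262 = (127993873/262)*(-415854) = -26613382031271/131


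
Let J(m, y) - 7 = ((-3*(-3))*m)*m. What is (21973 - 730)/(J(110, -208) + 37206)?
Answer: 21243/146113 ≈ 0.14539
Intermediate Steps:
J(m, y) = 7 + 9*m² (J(m, y) = 7 + ((-3*(-3))*m)*m = 7 + (9*m)*m = 7 + 9*m²)
(21973 - 730)/(J(110, -208) + 37206) = (21973 - 730)/((7 + 9*110²) + 37206) = 21243/((7 + 9*12100) + 37206) = 21243/((7 + 108900) + 37206) = 21243/(108907 + 37206) = 21243/146113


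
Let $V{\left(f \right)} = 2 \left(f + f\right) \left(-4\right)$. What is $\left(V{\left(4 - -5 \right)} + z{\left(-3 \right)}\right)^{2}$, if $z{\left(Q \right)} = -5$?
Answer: $22201$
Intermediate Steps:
$V{\left(f \right)} = - 16 f$ ($V{\left(f \right)} = 2 \cdot 2 f \left(-4\right) = 4 f \left(-4\right) = - 16 f$)
$\left(V{\left(4 - -5 \right)} + z{\left(-3 \right)}\right)^{2} = \left(- 16 \left(4 - -5\right) - 5\right)^{2} = \left(- 16 \left(4 + 5\right) - 5\right)^{2} = \left(\left(-16\right) 9 - 5\right)^{2} = \left(-144 - 5\right)^{2} = \left(-149\right)^{2} = 22201$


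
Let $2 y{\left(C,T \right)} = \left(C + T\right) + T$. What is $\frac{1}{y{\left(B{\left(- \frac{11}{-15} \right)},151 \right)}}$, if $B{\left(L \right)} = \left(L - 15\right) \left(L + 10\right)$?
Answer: $\frac{225}{16748} \approx 0.013434$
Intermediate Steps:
$B{\left(L \right)} = \left(-15 + L\right) \left(10 + L\right)$
$y{\left(C,T \right)} = T + \frac{C}{2}$ ($y{\left(C,T \right)} = \frac{\left(C + T\right) + T}{2} = \frac{C + 2 T}{2} = T + \frac{C}{2}$)
$\frac{1}{y{\left(B{\left(- \frac{11}{-15} \right)},151 \right)}} = \frac{1}{151 + \frac{-150 + \left(- \frac{11}{-15}\right)^{2} - 5 \left(- \frac{11}{-15}\right)}{2}} = \frac{1}{151 + \frac{-150 + \left(\left(-11\right) \left(- \frac{1}{15}\right)\right)^{2} - 5 \left(\left(-11\right) \left(- \frac{1}{15}\right)\right)}{2}} = \frac{1}{151 + \frac{-150 + \left(\frac{11}{15}\right)^{2} - \frac{11}{3}}{2}} = \frac{1}{151 + \frac{-150 + \frac{121}{225} - \frac{11}{3}}{2}} = \frac{1}{151 + \frac{1}{2} \left(- \frac{34454}{225}\right)} = \frac{1}{151 - \frac{17227}{225}} = \frac{1}{\frac{16748}{225}} = \frac{225}{16748}$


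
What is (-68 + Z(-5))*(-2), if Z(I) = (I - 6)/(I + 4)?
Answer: 114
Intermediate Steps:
Z(I) = (-6 + I)/(4 + I)
(-68 + Z(-5))*(-2) = (-68 + (-6 - 5)/(4 - 5))*(-2) = (-68 - 11/(-1))*(-2) = (-68 - 1*(-11))*(-2) = (-68 + 11)*(-2) = -57*(-2) = 114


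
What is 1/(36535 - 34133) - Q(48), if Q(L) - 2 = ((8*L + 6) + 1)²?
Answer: -367224965/2402 ≈ -1.5288e+5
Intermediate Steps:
Q(L) = 2 + (7 + 8*L)² (Q(L) = 2 + ((8*L + 6) + 1)² = 2 + ((6 + 8*L) + 1)² = 2 + (7 + 8*L)²)
1/(36535 - 34133) - Q(48) = 1/(36535 - 34133) - (2 + (7 + 8*48)²) = 1/2402 - (2 + (7 + 384)²) = 1/2402 - (2 + 391²) = 1/2402 - (2 + 152881) = 1/2402 - 1*152883 = 1/2402 - 152883 = -367224965/2402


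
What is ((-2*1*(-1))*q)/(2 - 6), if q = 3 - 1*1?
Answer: -1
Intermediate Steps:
q = 2 (q = 3 - 1 = 2)
((-2*1*(-1))*q)/(2 - 6) = ((-2*1*(-1))*2)/(2 - 6) = (-2*(-1)*2)/(-4) = (2*2)*(-1/4) = 4*(-1/4) = -1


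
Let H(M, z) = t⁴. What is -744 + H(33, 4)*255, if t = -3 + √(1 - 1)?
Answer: 19911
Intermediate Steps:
t = -3 (t = -3 + √0 = -3 + 0 = -3)
H(M, z) = 81 (H(M, z) = (-3)⁴ = 81)
-744 + H(33, 4)*255 = -744 + 81*255 = -744 + 20655 = 19911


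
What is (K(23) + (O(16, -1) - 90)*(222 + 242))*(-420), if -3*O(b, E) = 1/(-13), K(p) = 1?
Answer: 227939180/13 ≈ 1.7534e+7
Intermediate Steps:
O(b, E) = 1/39 (O(b, E) = -⅓/(-13) = -⅓*(-1/13) = 1/39)
(K(23) + (O(16, -1) - 90)*(222 + 242))*(-420) = (1 + (1/39 - 90)*(222 + 242))*(-420) = (1 - 3509/39*464)*(-420) = (1 - 1628176/39)*(-420) = -1628137/39*(-420) = 227939180/13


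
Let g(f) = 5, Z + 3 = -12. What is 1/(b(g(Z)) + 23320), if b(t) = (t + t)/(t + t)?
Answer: 1/23321 ≈ 4.2880e-5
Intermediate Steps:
Z = -15 (Z = -3 - 12 = -15)
b(t) = 1 (b(t) = (2*t)/((2*t)) = (2*t)*(1/(2*t)) = 1)
1/(b(g(Z)) + 23320) = 1/(1 + 23320) = 1/23321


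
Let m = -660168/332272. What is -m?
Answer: 82521/41534 ≈ 1.9868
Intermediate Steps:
m = -82521/41534 (m = -660168*1/332272 = -82521/41534 ≈ -1.9868)
-m = -1*(-82521/41534) = 82521/41534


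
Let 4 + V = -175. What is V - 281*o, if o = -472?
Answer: 132453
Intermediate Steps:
V = -179 (V = -4 - 175 = -179)
V - 281*o = -179 - 281*(-472) = -179 + 132632 = 132453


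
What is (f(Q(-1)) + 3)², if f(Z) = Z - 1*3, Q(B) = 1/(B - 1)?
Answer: ¼ ≈ 0.25000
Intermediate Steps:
Q(B) = 1/(-1 + B)
f(Z) = -3 + Z (f(Z) = Z - 3 = -3 + Z)
(f(Q(-1)) + 3)² = ((-3 + 1/(-1 - 1)) + 3)² = ((-3 + 1/(-2)) + 3)² = ((-3 - ½) + 3)² = (-7/2 + 3)² = (-½)² = ¼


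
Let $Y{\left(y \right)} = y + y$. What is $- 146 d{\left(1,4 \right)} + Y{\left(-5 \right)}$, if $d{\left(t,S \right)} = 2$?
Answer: $-302$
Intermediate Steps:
$Y{\left(y \right)} = 2 y$
$- 146 d{\left(1,4 \right)} + Y{\left(-5 \right)} = \left(-146\right) 2 + 2 \left(-5\right) = -292 - 10 = -302$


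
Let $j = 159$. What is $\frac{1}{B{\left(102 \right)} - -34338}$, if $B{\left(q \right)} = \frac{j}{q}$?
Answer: $\frac{34}{1167545} \approx 2.9121 \cdot 10^{-5}$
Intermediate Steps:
$B{\left(q \right)} = \frac{159}{q}$
$\frac{1}{B{\left(102 \right)} - -34338} = \frac{1}{\frac{159}{102} - -34338} = \frac{1}{159 \cdot \frac{1}{102} + 34338} = \frac{1}{\frac{53}{34} + 34338} = \frac{1}{\frac{1167545}{34}} = \frac{34}{1167545}$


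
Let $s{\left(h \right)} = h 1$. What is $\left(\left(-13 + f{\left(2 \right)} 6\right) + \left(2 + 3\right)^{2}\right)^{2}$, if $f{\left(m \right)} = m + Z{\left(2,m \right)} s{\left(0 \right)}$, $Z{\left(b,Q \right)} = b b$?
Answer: $576$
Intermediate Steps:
$Z{\left(b,Q \right)} = b^{2}$
$s{\left(h \right)} = h$
$f{\left(m \right)} = m$ ($f{\left(m \right)} = m + 2^{2} \cdot 0 = m + 4 \cdot 0 = m + 0 = m$)
$\left(\left(-13 + f{\left(2 \right)} 6\right) + \left(2 + 3\right)^{2}\right)^{2} = \left(\left(-13 + 2 \cdot 6\right) + \left(2 + 3\right)^{2}\right)^{2} = \left(\left(-13 + 12\right) + 5^{2}\right)^{2} = \left(-1 + 25\right)^{2} = 24^{2} = 576$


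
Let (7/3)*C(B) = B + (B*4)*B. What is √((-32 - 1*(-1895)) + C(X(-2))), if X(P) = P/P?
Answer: 16*√357/7 ≈ 43.187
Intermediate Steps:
X(P) = 1
C(B) = 3*B/7 + 12*B²/7 (C(B) = 3*(B + (B*4)*B)/7 = 3*(B + (4*B)*B)/7 = 3*(B + 4*B²)/7 = 3*B/7 + 12*B²/7)
√((-32 - 1*(-1895)) + C(X(-2))) = √((-32 - 1*(-1895)) + (3/7)*1*(1 + 4*1)) = √((-32 + 1895) + (3/7)*1*(1 + 4)) = √(1863 + (3/7)*1*5) = √(1863 + 15/7) = √(13056/7) = 16*√357/7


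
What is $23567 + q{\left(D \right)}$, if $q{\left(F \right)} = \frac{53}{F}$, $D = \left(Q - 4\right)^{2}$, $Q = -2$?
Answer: $\frac{848465}{36} \approx 23568.0$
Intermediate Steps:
$D = 36$ ($D = \left(-2 - 4\right)^{2} = \left(-6\right)^{2} = 36$)
$23567 + q{\left(D \right)} = 23567 + \frac{53}{36} = \frac{848465}{36}$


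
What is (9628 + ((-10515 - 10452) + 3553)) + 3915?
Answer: -3871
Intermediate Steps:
(9628 + ((-10515 - 10452) + 3553)) + 3915 = (9628 + (-20967 + 3553)) + 3915 = (9628 - 17414) + 3915 = -7786 + 3915 = -3871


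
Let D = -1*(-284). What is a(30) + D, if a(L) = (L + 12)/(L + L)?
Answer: 2847/10 ≈ 284.70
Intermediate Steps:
D = 284
a(L) = (12 + L)/(2*L) (a(L) = (12 + L)/((2*L)) = (12 + L)*(1/(2*L)) = (12 + L)/(2*L))
a(30) + D = (1/2)*(12 + 30)/30 + 284 = (1/2)*(1/30)*42 + 284 = 7/10 + 284 = 2847/10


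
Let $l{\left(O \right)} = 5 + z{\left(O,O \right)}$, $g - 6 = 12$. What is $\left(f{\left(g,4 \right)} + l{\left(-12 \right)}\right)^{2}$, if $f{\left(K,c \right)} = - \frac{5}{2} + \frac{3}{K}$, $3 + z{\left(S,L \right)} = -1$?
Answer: $\frac{16}{9} \approx 1.7778$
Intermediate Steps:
$g = 18$ ($g = 6 + 12 = 18$)
$z{\left(S,L \right)} = -4$ ($z{\left(S,L \right)} = -3 - 1 = -4$)
$l{\left(O \right)} = 1$ ($l{\left(O \right)} = 5 - 4 = 1$)
$f{\left(K,c \right)} = - \frac{5}{2} + \frac{3}{K}$ ($f{\left(K,c \right)} = \left(-5\right) \frac{1}{2} + \frac{3}{K} = - \frac{5}{2} + \frac{3}{K}$)
$\left(f{\left(g,4 \right)} + l{\left(-12 \right)}\right)^{2} = \left(\left(- \frac{5}{2} + \frac{3}{18}\right) + 1\right)^{2} = \left(\left(- \frac{5}{2} + 3 \cdot \frac{1}{18}\right) + 1\right)^{2} = \left(\left(- \frac{5}{2} + \frac{1}{6}\right) + 1\right)^{2} = \left(- \frac{7}{3} + 1\right)^{2} = \left(- \frac{4}{3}\right)^{2} = \frac{16}{9}$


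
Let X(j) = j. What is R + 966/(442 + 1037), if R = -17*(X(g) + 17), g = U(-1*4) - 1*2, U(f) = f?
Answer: -91869/493 ≈ -186.35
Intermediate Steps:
g = -6 (g = -1*4 - 1*2 = -4 - 2 = -6)
R = -187 (R = -17*(-6 + 17) = -17*11 = -187)
R + 966/(442 + 1037) = -187 + 966/(442 + 1037) = -187 + 966/1479 = -187 + (1/1479)*966 = -187 + 322/493 = -91869/493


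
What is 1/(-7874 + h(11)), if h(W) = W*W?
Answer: -1/7753 ≈ -0.00012898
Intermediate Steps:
h(W) = W**2
1/(-7874 + h(11)) = 1/(-7874 + 11**2) = 1/(-7874 + 121) = 1/(-7753) = -1/7753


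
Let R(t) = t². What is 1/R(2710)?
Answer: 1/7344100 ≈ 1.3616e-7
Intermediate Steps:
1/R(2710) = 1/(2710²) = 1/7344100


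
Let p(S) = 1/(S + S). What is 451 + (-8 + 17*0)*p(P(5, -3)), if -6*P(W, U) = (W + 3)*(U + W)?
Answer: 905/2 ≈ 452.50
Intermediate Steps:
P(W, U) = -(3 + W)*(U + W)/6 (P(W, U) = -(W + 3)*(U + W)/6 = -(3 + W)*(U + W)/6)
p(S) = 1/(2*S)
451 + (-8 + 17*0)*p(P(5, -3)) = 451 + (-8 + 17*0)*(1/(2*(-1/2*(-3) - 1/2*5 - 1/6*5**2 - 1/6*(-3)*5))) = 451 + (-8 + 0)*(1/(2*(3/2 - 5/2 - 1/6*25 + 5/2))) = 451 - 4/(3/2 - 5/2 - 25/6 + 5/2) = 451 - 4/(-8/3) = 451 - 4*(-3)/8 = 451 - 8*(-3/16) = 451 + 3/2 = 905/2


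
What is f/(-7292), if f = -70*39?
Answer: 1365/3646 ≈ 0.37438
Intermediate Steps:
f = -2730
f/(-7292) = -2730/(-7292) = -2730*(-1/7292) = 1365/3646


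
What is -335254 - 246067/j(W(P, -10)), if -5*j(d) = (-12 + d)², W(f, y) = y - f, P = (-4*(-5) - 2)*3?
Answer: -1935196769/5776 ≈ -3.3504e+5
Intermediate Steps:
P = 54 (P = (20 - 2)*3 = 18*3 = 54)
j(d) = -(-12 + d)²/5
-335254 - 246067/j(W(P, -10)) = -335254 - 246067/((-(-12 + (-10 - 1*54))²/5)) = -335254 - 246067/((-(-12 + (-10 - 54))²/5)) = -335254 - 246067/((-(-12 - 64)²/5)) = -335254 - 246067/((-⅕*(-76)²)) = -335254 - 246067/((-⅕*5776)) = -335254 - 246067/(-5776/5) = -335254 - 246067*(-5)/5776 = -335254 - 1*(-1230335/5776) = -335254 + 1230335/5776 = -1935196769/5776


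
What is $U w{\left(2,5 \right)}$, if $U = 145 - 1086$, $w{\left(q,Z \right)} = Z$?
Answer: $-4705$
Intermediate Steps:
$U = -941$
$U w{\left(2,5 \right)} = \left(-941\right) 5 = -4705$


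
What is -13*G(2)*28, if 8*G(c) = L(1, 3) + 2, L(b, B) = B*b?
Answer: -455/2 ≈ -227.50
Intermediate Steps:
G(c) = 5/8 (G(c) = (3*1 + 2)/8 = (3 + 2)/8 = (⅛)*5 = 5/8)
-13*G(2)*28 = -13*5/8*28 = -65/8*28 = -455/2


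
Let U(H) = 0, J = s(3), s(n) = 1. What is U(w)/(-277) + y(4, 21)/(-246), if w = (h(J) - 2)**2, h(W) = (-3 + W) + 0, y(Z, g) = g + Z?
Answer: -25/246 ≈ -0.10163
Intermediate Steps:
J = 1
y(Z, g) = Z + g
h(W) = -3 + W
w = 16 (w = ((-3 + 1) - 2)**2 = (-2 - 2)**2 = (-4)**2 = 16)
U(w)/(-277) + y(4, 21)/(-246) = 0/(-277) + (4 + 21)/(-246) = 0*(-1/277) + 25*(-1/246) = 0 - 25/246 = -25/246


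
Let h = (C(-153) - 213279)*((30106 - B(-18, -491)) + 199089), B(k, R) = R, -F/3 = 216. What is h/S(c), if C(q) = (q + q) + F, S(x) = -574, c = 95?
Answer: 24603160419/287 ≈ 8.5725e+7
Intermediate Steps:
F = -648 (F = -3*216 = -648)
C(q) = -648 + 2*q (C(q) = (q + q) - 648 = 2*q - 648 = -648 + 2*q)
h = -49206320838 (h = ((-648 + 2*(-153)) - 213279)*((30106 - 1*(-491)) + 199089) = ((-648 - 306) - 213279)*((30106 + 491) + 199089) = (-954 - 213279)*(30597 + 199089) = -214233*229686 = -49206320838)
h/S(c) = -49206320838/(-574) = -49206320838*(-1/574) = 24603160419/287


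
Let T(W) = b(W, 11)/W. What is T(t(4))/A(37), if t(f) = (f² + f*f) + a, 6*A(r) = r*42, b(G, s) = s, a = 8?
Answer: 11/10360 ≈ 0.0010618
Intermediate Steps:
A(r) = 7*r (A(r) = (r*42)/6 = (42*r)/6 = 7*r)
t(f) = 8 + 2*f² (t(f) = (f² + f*f) + 8 = (f² + f²) + 8 = 2*f² + 8 = 8 + 2*f²)
T(W) = 11/W
T(t(4))/A(37) = (11/(8 + 2*4²))/((7*37)) = (11/(8 + 2*16))/259 = (11/(8 + 32))*(1/259) = (11/40)*(1/259) = 11/10360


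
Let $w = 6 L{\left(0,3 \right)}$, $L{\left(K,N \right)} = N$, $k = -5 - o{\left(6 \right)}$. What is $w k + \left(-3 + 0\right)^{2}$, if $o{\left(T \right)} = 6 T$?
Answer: $-729$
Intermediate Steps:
$k = -41$ ($k = -5 - 6 \cdot 6 = -5 - 36 = -41$)
$w = 18$ ($w = 6 \cdot 3 = 18$)
$w k + \left(-3 + 0\right)^{2} = 18 \left(-41\right) + \left(-3 + 0\right)^{2} = -738 + \left(-3\right)^{2} = -738 + 9 = -729$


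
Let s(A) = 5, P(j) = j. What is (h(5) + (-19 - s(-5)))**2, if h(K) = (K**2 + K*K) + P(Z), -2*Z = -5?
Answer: 3249/4 ≈ 812.25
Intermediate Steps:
Z = 5/2 (Z = -1/2*(-5) = 5/2 ≈ 2.5000)
h(K) = 5/2 + 2*K**2 (h(K) = (K**2 + K*K) + 5/2 = (K**2 + K**2) + 5/2 = 2*K**2 + 5/2 = 5/2 + 2*K**2)
(h(5) + (-19 - s(-5)))**2 = ((5/2 + 2*5**2) + (-19 - 1*5))**2 = ((5/2 + 2*25) + (-19 - 5))**2 = ((5/2 + 50) - 24)**2 = (105/2 - 24)**2 = (57/2)**2 = 3249/4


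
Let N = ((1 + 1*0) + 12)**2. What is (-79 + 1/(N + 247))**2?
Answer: 1079976769/173056 ≈ 6240.6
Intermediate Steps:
N = 169 (N = ((1 + 0) + 12)**2 = (1 + 12)**2 = 13**2 = 169)
(-79 + 1/(N + 247))**2 = (-79 + 1/(169 + 247))**2 = (-79 + 1/416)**2 = (-32863/416)**2 = 1079976769/173056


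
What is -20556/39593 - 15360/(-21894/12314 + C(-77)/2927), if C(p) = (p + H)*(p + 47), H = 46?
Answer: 3653076867104372/347307935129 ≈ 10518.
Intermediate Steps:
C(p) = (46 + p)*(47 + p) (C(p) = (p + 46)*(p + 47) = (46 + p)*(47 + p))
-20556/39593 - 15360/(-21894/12314 + C(-77)/2927) = -20556/39593 - 15360/(-21894/12314 + (2162 + (-77)² + 93*(-77))/2927) = -20556*1/39593 - 15360/(-21894*1/12314 + (2162 + 5929 - 7161)*(1/2927)) = -20556/39593 - 15360/(-10947/6157 + 930*(1/2927)) = -20556/39593 - 15360/(-10947/6157 + 930/2927) = -20556/39593 - 15360/(-26315859/18021539) = -20556/39593 - 15360*(-18021539/26315859) = -20556/39593 + 92270279680/8771953 = 3653076867104372/347307935129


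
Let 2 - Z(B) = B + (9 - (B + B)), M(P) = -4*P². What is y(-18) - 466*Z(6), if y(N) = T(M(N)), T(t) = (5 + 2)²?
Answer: 515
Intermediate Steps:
Z(B) = -7 + B (Z(B) = 2 - (B + (9 - (B + B))) = 2 - (B + (9 - 2*B)) = 2 - (9 - B) = 2 + (-9 + B) = -7 + B)
T(t) = 49 (T(t) = 7² = 49)
y(N) = 49
y(-18) - 466*Z(6) = 49 - 466*(-7 + 6) = 49 - 466*(-1) = 49 + 466 = 515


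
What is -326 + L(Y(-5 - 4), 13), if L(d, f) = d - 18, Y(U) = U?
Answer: -353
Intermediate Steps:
L(d, f) = -18 + d
-326 + L(Y(-5 - 4), 13) = -326 + (-18 + (-5 - 4)) = -326 + (-18 - 9) = -326 - 27 = -353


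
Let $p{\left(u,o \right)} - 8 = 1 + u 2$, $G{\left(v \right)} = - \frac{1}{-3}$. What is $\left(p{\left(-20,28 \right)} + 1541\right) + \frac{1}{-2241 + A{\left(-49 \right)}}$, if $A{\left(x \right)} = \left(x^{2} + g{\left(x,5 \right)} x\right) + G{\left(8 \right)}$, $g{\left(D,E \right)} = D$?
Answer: $\frac{11602843}{7684} \approx 1510.0$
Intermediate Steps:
$G{\left(v \right)} = \frac{1}{3}$ ($G{\left(v \right)} = \left(-1\right) \left(- \frac{1}{3}\right) = \frac{1}{3}$)
$A{\left(x \right)} = \frac{1}{3} + 2 x^{2}$ ($A{\left(x \right)} = \left(x^{2} + x x\right) + \frac{1}{3} = \left(x^{2} + x^{2}\right) + \frac{1}{3} = 2 x^{2} + \frac{1}{3} = \frac{1}{3} + 2 x^{2}$)
$p{\left(u,o \right)} = 9 + 2 u$ ($p{\left(u,o \right)} = 8 + \left(1 + u 2\right) = 8 + \left(1 + 2 u\right) = 9 + 2 u$)
$\left(p{\left(-20,28 \right)} + 1541\right) + \frac{1}{-2241 + A{\left(-49 \right)}} = \left(\left(9 + 2 \left(-20\right)\right) + 1541\right) + \frac{1}{-2241 + \left(\frac{1}{3} + 2 \left(-49\right)^{2}\right)} = \left(\left(9 - 40\right) + 1541\right) + \frac{1}{-2241 + \left(\frac{1}{3} + 2 \cdot 2401\right)} = \left(-31 + 1541\right) + \frac{1}{-2241 + \left(\frac{1}{3} + 4802\right)} = 1510 + \frac{1}{-2241 + \frac{14407}{3}} = 1510 + \frac{1}{\frac{7684}{3}} = 1510 + \frac{3}{7684} = \frac{11602843}{7684}$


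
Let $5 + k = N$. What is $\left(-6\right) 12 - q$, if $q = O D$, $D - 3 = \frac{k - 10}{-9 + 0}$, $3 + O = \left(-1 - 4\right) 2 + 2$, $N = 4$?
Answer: $- \frac{230}{9} \approx -25.556$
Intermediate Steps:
$O = -11$ ($O = -3 + \left(\left(-1 - 4\right) 2 + 2\right) = -3 + \left(\left(-5\right) 2 + 2\right) = -3 + \left(-10 + 2\right) = -3 - 8 = -11$)
$k = -1$ ($k = -5 + 4 = -1$)
$D = \frac{38}{9}$ ($D = 3 + \frac{-1 - 10}{-9 + 0} = 3 - \frac{11}{-9} = 3 - - \frac{11}{9} = 3 + \frac{11}{9} = \frac{38}{9} \approx 4.2222$)
$q = - \frac{418}{9}$ ($q = \left(-11\right) \frac{38}{9} = - \frac{418}{9} \approx -46.444$)
$\left(-6\right) 12 - q = \left(-6\right) 12 - - \frac{418}{9} = -72 + \frac{418}{9} = - \frac{230}{9}$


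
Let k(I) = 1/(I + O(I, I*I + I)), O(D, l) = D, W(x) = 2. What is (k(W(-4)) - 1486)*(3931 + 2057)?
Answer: -8896671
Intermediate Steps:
k(I) = 1/(2*I) (k(I) = 1/(I + I) = 1/(2*I))
(k(W(-4)) - 1486)*(3931 + 2057) = ((½)/2 - 1486)*(3931 + 2057) = ((½)*(½) - 1486)*5988 = (¼ - 1486)*5988 = -5943/4*5988 = -8896671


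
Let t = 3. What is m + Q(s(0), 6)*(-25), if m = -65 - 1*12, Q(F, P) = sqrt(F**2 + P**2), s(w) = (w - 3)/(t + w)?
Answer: -77 - 25*sqrt(37) ≈ -229.07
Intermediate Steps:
s(w) = (-3 + w)/(3 + w) (s(w) = (w - 3)/(3 + w) = (-3 + w)/(3 + w))
m = -77 (m = -65 - 12 = -77)
m + Q(s(0), 6)*(-25) = -77 + sqrt(((-3 + 0)/(3 + 0))**2 + 6**2)*(-25) = -77 + sqrt((-3/3)**2 + 36)*(-25) = -77 + sqrt(((1/3)*(-3))**2 + 36)*(-25) = -77 + sqrt((-1)**2 + 36)*(-25) = -77 + sqrt(1 + 36)*(-25) = -77 + sqrt(37)*(-25) = -77 - 25*sqrt(37)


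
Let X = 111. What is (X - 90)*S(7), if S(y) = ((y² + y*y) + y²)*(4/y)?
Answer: 1764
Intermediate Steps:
S(y) = 12*y (S(y) = ((y² + y²) + y²)*(4/y) = (2*y² + y²)*(4/y) = (3*y²)*(4/y) = 12*y)
(X - 90)*S(7) = (111 - 90)*(12*7) = 21*84 = 1764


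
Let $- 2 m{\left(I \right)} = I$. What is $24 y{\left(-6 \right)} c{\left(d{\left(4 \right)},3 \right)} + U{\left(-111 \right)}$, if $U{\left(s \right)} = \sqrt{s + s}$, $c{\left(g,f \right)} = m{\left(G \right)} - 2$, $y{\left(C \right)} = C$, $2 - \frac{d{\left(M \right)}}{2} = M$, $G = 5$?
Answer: $648 + i \sqrt{222} \approx 648.0 + 14.9 i$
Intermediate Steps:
$m{\left(I \right)} = - \frac{I}{2}$
$d{\left(M \right)} = 4 - 2 M$
$c{\left(g,f \right)} = - \frac{9}{2}$ ($c{\left(g,f \right)} = \left(- \frac{1}{2}\right) 5 - 2 = - \frac{5}{2} - 2 = - \frac{9}{2}$)
$U{\left(s \right)} = \sqrt{2} \sqrt{s}$ ($U{\left(s \right)} = \sqrt{2 s} = \sqrt{2} \sqrt{s}$)
$24 y{\left(-6 \right)} c{\left(d{\left(4 \right)},3 \right)} + U{\left(-111 \right)} = 24 \left(-6\right) \left(- \frac{9}{2}\right) + \sqrt{2} \sqrt{-111} = \left(-144\right) \left(- \frac{9}{2}\right) + \sqrt{2} i \sqrt{111} = 648 + i \sqrt{222}$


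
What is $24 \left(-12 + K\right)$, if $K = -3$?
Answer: $-360$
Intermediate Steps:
$24 \left(-12 + K\right) = 24 \left(-12 - 3\right) = 24 \left(-15\right) = -360$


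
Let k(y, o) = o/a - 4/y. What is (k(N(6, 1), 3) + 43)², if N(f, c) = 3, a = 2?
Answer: 67081/36 ≈ 1863.4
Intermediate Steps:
k(y, o) = o/2 - 4/y
(k(N(6, 1), 3) + 43)² = (((½)*3 - 4/3) + 43)² = ((3/2 - 4*⅓) + 43)² = ((3/2 - 4/3) + 43)² = (⅙ + 43)² = (259/6)² = 67081/36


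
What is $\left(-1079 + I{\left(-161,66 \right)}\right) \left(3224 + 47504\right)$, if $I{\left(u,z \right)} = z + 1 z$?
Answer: $-48039416$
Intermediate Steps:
$I{\left(u,z \right)} = 2 z$ ($I{\left(u,z \right)} = z + z = 2 z$)
$\left(-1079 + I{\left(-161,66 \right)}\right) \left(3224 + 47504\right) = \left(-1079 + 2 \cdot 66\right) \left(3224 + 47504\right) = \left(-1079 + 132\right) 50728 = \left(-947\right) 50728 = -48039416$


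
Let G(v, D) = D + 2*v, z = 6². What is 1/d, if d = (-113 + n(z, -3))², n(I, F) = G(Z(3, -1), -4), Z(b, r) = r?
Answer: 1/14161 ≈ 7.0616e-5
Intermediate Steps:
z = 36
n(I, F) = -6 (n(I, F) = -4 + 2*(-1) = -4 - 2 = -6)
d = 14161 (d = (-113 - 6)² = (-119)² = 14161)
1/d = 1/14161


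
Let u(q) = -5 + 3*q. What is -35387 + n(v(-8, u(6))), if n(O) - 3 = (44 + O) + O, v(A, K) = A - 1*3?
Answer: -35362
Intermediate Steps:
v(A, K) = -3 + A (v(A, K) = A - 3 = -3 + A)
n(O) = 47 + 2*O (n(O) = 3 + ((44 + O) + O) = 3 + (44 + 2*O) = 47 + 2*O)
-35387 + n(v(-8, u(6))) = -35387 + (47 + 2*(-3 - 8)) = -35387 + (47 + 2*(-11)) = -35387 + (47 - 22) = -35387 + 25 = -35362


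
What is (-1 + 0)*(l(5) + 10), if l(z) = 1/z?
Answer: -51/5 ≈ -10.200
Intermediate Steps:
(-1 + 0)*(l(5) + 10) = (-1 + 0)*(1/5 + 10) = -(1/5 + 10) = -1*51/5 = -51/5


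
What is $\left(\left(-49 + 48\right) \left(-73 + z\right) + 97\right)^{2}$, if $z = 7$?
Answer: $26569$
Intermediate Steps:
$\left(\left(-49 + 48\right) \left(-73 + z\right) + 97\right)^{2} = \left(\left(-49 + 48\right) \left(-73 + 7\right) + 97\right)^{2} = \left(\left(-1\right) \left(-66\right) + 97\right)^{2} = \left(66 + 97\right)^{2} = 163^{2} = 26569$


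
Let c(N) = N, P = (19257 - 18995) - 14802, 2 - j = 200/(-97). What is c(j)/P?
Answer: -197/705190 ≈ -0.00027936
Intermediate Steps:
j = 394/97 (j = 2 - 200/(-97) = 2 - 200*(-1)/97 = 2 - 1*(-200/97) = 2 + 200/97 = 394/97 ≈ 4.0619)
P = -14540 (P = 262 - 14802 = -14540)
c(j)/P = (394/97)/(-14540) = (394/97)*(-1/14540) = -197/705190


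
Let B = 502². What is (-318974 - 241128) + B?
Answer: -308098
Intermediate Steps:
B = 252004
(-318974 - 241128) + B = (-318974 - 241128) + 252004 = -560102 + 252004 = -308098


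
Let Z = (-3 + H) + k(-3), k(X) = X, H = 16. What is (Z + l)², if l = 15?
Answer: 625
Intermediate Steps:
Z = 10 (Z = (-3 + 16) - 3 = 13 - 3 = 10)
(Z + l)² = (10 + 15)² = 25² = 625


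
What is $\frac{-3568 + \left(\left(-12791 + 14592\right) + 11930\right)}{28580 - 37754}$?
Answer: $- \frac{10163}{9174} \approx -1.1078$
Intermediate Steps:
$\frac{-3568 + \left(\left(-12791 + 14592\right) + 11930\right)}{28580 - 37754} = \frac{-3568 + \left(1801 + 11930\right)}{-9174} = \left(-3568 + 13731\right) \left(- \frac{1}{9174}\right) = 10163 \left(- \frac{1}{9174}\right) = - \frac{10163}{9174}$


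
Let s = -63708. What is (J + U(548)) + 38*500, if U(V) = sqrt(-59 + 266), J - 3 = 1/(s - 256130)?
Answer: 6077881513/319838 + 3*sqrt(23) ≈ 19017.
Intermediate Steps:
J = 959513/319838 (J = 3 + 1/(-63708 - 256130) = 3 + 1/(-319838) = 3 - 1/319838 = 959513/319838 ≈ 3.0000)
U(V) = 3*sqrt(23) (U(V) = sqrt(207) = 3*sqrt(23))
(J + U(548)) + 38*500 = (959513/319838 + 3*sqrt(23)) + 38*500 = (959513/319838 + 3*sqrt(23)) + 19000 = 6077881513/319838 + 3*sqrt(23)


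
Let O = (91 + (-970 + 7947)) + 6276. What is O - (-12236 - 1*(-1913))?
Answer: 23667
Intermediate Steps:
O = 13344 (O = (91 + 6977) + 6276 = 7068 + 6276 = 13344)
O - (-12236 - 1*(-1913)) = 13344 - (-12236 - 1*(-1913)) = 13344 - (-12236 + 1913) = 13344 - 1*(-10323) = 13344 + 10323 = 23667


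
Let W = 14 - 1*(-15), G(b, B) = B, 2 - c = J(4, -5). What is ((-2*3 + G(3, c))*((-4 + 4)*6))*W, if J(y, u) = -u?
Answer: 0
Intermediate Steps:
c = -3 (c = 2 - (-1)*(-5) = 2 - 1*5 = 2 - 5 = -3)
W = 29 (W = 14 + 15 = 29)
((-2*3 + G(3, c))*((-4 + 4)*6))*W = ((-2*3 - 3)*((-4 + 4)*6))*29 = ((-6 - 3)*(0*6))*29 = -9*0*29 = 0*29 = 0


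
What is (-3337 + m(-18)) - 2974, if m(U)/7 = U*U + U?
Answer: -4169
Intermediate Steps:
m(U) = 7*U + 7*U² (m(U) = 7*(U*U + U) = 7*(U² + U) = 7*(U + U²) = 7*U + 7*U²)
(-3337 + m(-18)) - 2974 = (-3337 + 7*(-18)*(1 - 18)) - 2974 = (-3337 + 7*(-18)*(-17)) - 2974 = (-3337 + 2142) - 2974 = -1195 - 2974 = -4169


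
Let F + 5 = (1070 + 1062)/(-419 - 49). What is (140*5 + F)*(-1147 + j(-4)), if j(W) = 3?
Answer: -7108816/9 ≈ -7.8987e+5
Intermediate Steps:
F = -86/9 (F = -5 + (1070 + 1062)/(-419 - 49) = -5 + 2132/(-468) = -5 + 2132*(-1/468) = -5 - 41/9 = -86/9 ≈ -9.5556)
(140*5 + F)*(-1147 + j(-4)) = (140*5 - 86/9)*(-1147 + 3) = (700 - 86/9)*(-1144) = (6214/9)*(-1144) = -7108816/9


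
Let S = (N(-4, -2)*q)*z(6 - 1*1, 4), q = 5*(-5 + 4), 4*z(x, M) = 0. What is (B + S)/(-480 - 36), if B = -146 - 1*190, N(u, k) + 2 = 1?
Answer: 28/43 ≈ 0.65116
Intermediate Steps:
z(x, M) = 0 (z(x, M) = (¼)*0 = 0)
q = -5 (q = 5*(-1) = -5)
N(u, k) = -1 (N(u, k) = -2 + 1 = -1)
B = -336 (B = -146 - 190 = -336)
S = 0 (S = -1*(-5)*0 = 5*0 = 0)
(B + S)/(-480 - 36) = (-336 + 0)/(-480 - 36) = -336/(-516) = -336*(-1/516) = 28/43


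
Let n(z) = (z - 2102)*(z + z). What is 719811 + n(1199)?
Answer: -1445583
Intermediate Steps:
n(z) = 2*z*(-2102 + z) (n(z) = (-2102 + z)*(2*z) = 2*z*(-2102 + z))
719811 + n(1199) = 719811 + 2*1199*(-2102 + 1199) = 719811 + 2*1199*(-903) = 719811 - 2165394 = -1445583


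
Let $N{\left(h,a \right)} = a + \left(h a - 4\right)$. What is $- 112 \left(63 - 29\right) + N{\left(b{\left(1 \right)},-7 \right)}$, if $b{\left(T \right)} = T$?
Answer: $-3826$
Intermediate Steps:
$N{\left(h,a \right)} = -4 + a + a h$ ($N{\left(h,a \right)} = a + \left(a h - 4\right) = a + \left(-4 + a h\right) = -4 + a + a h$)
$- 112 \left(63 - 29\right) + N{\left(b{\left(1 \right)},-7 \right)} = - 112 \left(63 - 29\right) - 18 = \left(-112\right) 34 - 18 = -3808 - 18 = -3826$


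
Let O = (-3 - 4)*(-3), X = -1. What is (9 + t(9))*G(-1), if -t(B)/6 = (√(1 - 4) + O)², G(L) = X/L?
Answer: -2619 - 252*I*√3 ≈ -2619.0 - 436.48*I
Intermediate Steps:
O = 21 (O = -7*(-3) = 21)
G(L) = -1/L
t(B) = -6*(21 + I*√3)² (t(B) = -6*(√(1 - 4) + 21)² = -6*(√(-3) + 21)² = -6*(I*√3 + 21)² = -6*(21 + I*√3)²)
(9 + t(9))*G(-1) = (9 + (-2628 - 252*I*√3))*(-1/(-1)) = (-2619 - 252*I*√3)*(-1*(-1)) = (-2619 - 252*I*√3)*1 = -2619 - 252*I*√3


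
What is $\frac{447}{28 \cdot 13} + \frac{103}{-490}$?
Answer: $\frac{12967}{12740} \approx 1.0178$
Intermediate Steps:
$\frac{447}{28 \cdot 13} + \frac{103}{-490} = \frac{447}{364} + 103 \left(- \frac{1}{490}\right) = 447 \cdot \frac{1}{364} - \frac{103}{490} = \frac{447}{364} - \frac{103}{490} = \frac{12967}{12740}$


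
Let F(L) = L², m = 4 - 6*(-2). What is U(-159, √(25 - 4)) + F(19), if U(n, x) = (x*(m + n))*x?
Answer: -2642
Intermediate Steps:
m = 16 (m = 4 - 1*(-12) = 4 + 12 = 16)
U(n, x) = x²*(16 + n) (U(n, x) = (x*(16 + n))*x = x²*(16 + n))
U(-159, √(25 - 4)) + F(19) = (√(25 - 4))²*(16 - 159) + 19² = (√21)²*(-143) + 361 = 21*(-143) + 361 = -3003 + 361 = -2642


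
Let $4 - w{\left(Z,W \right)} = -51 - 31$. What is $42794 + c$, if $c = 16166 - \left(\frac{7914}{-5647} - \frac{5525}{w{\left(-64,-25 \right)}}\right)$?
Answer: $\frac{28665332599}{485642} \approx 59026.0$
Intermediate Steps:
$w{\left(Z,W \right)} = 86$ ($w{\left(Z,W \right)} = 4 - \left(-51 - 31\right) = 4 - -82 = 4 + 82 = 86$)
$c = \frac{7882768851}{485642}$ ($c = 16166 - \left(\frac{7914}{-5647} - \frac{5525}{86}\right) = 16166 - \left(7914 \left(- \frac{1}{5647}\right) - \frac{5525}{86}\right) = 16166 - \left(- \frac{7914}{5647} - \frac{5525}{86}\right) = 16166 - - \frac{31880279}{485642} = 16166 + \frac{31880279}{485642} = \frac{7882768851}{485642} \approx 16232.0$)
$42794 + c = 42794 + \frac{7882768851}{485642} = \frac{28665332599}{485642}$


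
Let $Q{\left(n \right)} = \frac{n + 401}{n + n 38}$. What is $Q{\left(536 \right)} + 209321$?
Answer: $\frac{4375647121}{20904} \approx 2.0932 \cdot 10^{5}$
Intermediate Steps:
$Q{\left(n \right)} = \frac{401 + n}{39 n}$ ($Q{\left(n \right)} = \frac{401 + n}{n + 38 n} = \frac{401 + n}{39 n}$)
$Q{\left(536 \right)} + 209321 = \frac{401 + 536}{39 \cdot 536} + 209321 = \frac{1}{39} \cdot \frac{1}{536} \cdot 937 + 209321 = \frac{937}{20904} + 209321 = \frac{4375647121}{20904}$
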